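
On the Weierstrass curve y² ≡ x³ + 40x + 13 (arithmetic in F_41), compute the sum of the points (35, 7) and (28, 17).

(35, 7) + (28, 17). λ = (17 - 7)/(28 - 35) ≡ 10/34 mod 41. 34⁻¹ ≡ 35 (mod 41) since 34·35 = 1190 ≡ 1, so λ ≡ 22.
  x = λ² - 35 - 28 = 484 - 63 ≡ 11; y = λ·(35 - 11) - 7 ≡ 29. → (11, 29)

(11, 29)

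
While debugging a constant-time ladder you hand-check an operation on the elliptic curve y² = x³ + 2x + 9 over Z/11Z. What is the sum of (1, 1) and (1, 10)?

O

The two points share x = 1 and their y-coordinates satisfy 1 + 10 ≡ 0 (mod 11), so they are inverses. Their sum is O.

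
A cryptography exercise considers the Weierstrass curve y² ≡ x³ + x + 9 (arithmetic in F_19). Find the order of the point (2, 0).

2P: (2, 0) + (2, 0): same x and y₁ ≡ -y₂, so the sum is O.
2P = O, so the order is 2.

2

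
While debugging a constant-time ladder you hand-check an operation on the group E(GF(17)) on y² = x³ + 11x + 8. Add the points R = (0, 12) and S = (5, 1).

(0, 12) + (5, 1). λ = (1 - 12)/(5 - 0) ≡ 6/5 mod 17. 5⁻¹ ≡ 7 (mod 17), so λ ≡ 8.
  x = λ² - 0 - 5 = 64 - 5 ≡ 8; y = λ·(0 - 8) - 12 ≡ 9. → (8, 9)

(8, 9)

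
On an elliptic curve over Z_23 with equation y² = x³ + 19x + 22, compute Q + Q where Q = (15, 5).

(18, 3)

tangent at (15, 5): λ = (3·15² + 19)/(2·5) ≡ 4/10. 10⁻¹ ≡ 7 (mod 23), so λ ≡ 4·7 ≡ 5.
  x = λ² - 15 - 15 = 25 - 30 ≡ 18; y = λ·(15 - 18) - 5 ≡ 3. → (18, 3)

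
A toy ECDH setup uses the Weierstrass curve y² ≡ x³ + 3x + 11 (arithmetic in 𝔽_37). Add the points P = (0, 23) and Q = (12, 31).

(0, 23) + (12, 31). λ = (31 - 23)/(12 - 0) ≡ 8/12 mod 37. 12⁻¹ ≡ 34 (mod 37), so λ ≡ 13.
  x = λ² - 0 - 12 = 169 - 12 ≡ 9; y = λ·(0 - 9) - 23 ≡ 8. → (9, 8)

(9, 8)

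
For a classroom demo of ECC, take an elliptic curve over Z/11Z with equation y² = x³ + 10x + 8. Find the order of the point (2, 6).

7

2P: tangent at (2, 6): λ = (3·2² + 10)/(2·6) ≡ 0/1. 1⁻¹ ≡ 1 (mod 11), so λ ≡ 0·1 ≡ 0.
  x = λ² - 2 - 2 = 0 - 4 ≡ 7; y = λ·(2 - 7) - 6 ≡ 5. → (7, 5)
3P: (7, 5) + (2, 6). λ = (6 - 5)/(2 - 7) ≡ 1/6 mod 11. 6⁻¹ ≡ 2 (mod 11) since 6·2 = 12 ≡ 1, so λ ≡ 2.
  x = λ² - 7 - 2 = 4 - 9 ≡ 6; y = λ·(7 - 6) - 5 ≡ 8. → (6, 8)
4P: (6, 8) + (2, 6). λ = (6 - 8)/(2 - 6) ≡ 9/7 mod 11. 7⁻¹ ≡ 8 (mod 11) since 7·8 = 56 ≡ 1, so λ ≡ 6.
  x = λ² - 6 - 2 = 36 - 8 ≡ 6; y = λ·(6 - 6) - 8 ≡ 3. → (6, 3)
5P: (6, 3) + (2, 6). λ = (6 - 3)/(2 - 6) ≡ 3/7 mod 11. 7⁻¹ ≡ 8 (mod 11) since 7·8 = 56 ≡ 1, so λ ≡ 2.
  x = λ² - 6 - 2 = 4 - 8 ≡ 7; y = λ·(6 - 7) - 3 ≡ 6. → (7, 6)
6P: (7, 6) + (2, 6). λ = (6 - 6)/(2 - 7) ≡ 0/6 mod 11. 6⁻¹ ≡ 2 (mod 11), so λ ≡ 0.
  x = λ² - 7 - 2 = 0 - 9 ≡ 2; y = λ·(7 - 2) - 6 ≡ 5. → (2, 5)
7P: (2, 5) + (2, 6): same x and y₁ ≡ -y₂, so the sum is ∞.
7P = ∞, so the order is 7.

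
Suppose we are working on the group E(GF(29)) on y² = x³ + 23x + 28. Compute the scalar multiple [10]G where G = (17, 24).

(2, 13)

Repeated addition: build up to 10G.
2G: tangent at (17, 24): λ = (3·17² + 23)/(2·24) ≡ 20/19. 19⁻¹ ≡ 26 (mod 29) since 19·26 = 494 ≡ 1, so λ ≡ 20·26 ≡ 27.
  x = λ² - 17 - 17 = 729 - 34 ≡ 28; y = λ·(17 - 28) - 24 ≡ 27. → (28, 27)
3G: (28, 27) + (17, 24). λ = (24 - 27)/(17 - 28) ≡ 26/18 mod 29. 18⁻¹ ≡ 21 (mod 29), so λ ≡ 24.
  x = λ² - 28 - 17 = 576 - 45 ≡ 9; y = λ·(28 - 9) - 27 ≡ 23. → (9, 23)
4G: (9, 23) + (17, 24). λ = (24 - 23)/(17 - 9) ≡ 1/8 mod 29. 8⁻¹ ≡ 11 (mod 29), so λ ≡ 11.
  x = λ² - 9 - 17 = 121 - 26 ≡ 8; y = λ·(9 - 8) - 23 ≡ 17. → (8, 17)
5G: (8, 17) + (17, 24). λ = (24 - 17)/(17 - 8) ≡ 7/9 mod 29. 9⁻¹ ≡ 13 (mod 29) since 9·13 = 117 ≡ 1, so λ ≡ 4.
  x = λ² - 8 - 17 = 16 - 25 ≡ 20; y = λ·(8 - 20) - 17 ≡ 22. → (20, 22)
6G: (20, 22) + (17, 24). λ = (24 - 22)/(17 - 20) ≡ 2/26 mod 29. 26⁻¹ ≡ 19 (mod 29), so λ ≡ 9.
  x = λ² - 20 - 17 = 81 - 37 ≡ 15; y = λ·(20 - 15) - 22 ≡ 23. → (15, 23)
7G: (15, 23) + (17, 24). λ = (24 - 23)/(17 - 15) ≡ 1/2 mod 29. 2⁻¹ ≡ 15 (mod 29) since 2·15 = 30 ≡ 1, so λ ≡ 15.
  x = λ² - 15 - 17 = 225 - 32 ≡ 19; y = λ·(15 - 19) - 23 ≡ 4. → (19, 4)
8G: (19, 4) + (17, 24). λ = (24 - 4)/(17 - 19) ≡ 20/27 mod 29. 27⁻¹ ≡ 14 (mod 29) since 27·14 = 378 ≡ 1, so λ ≡ 19.
  x = λ² - 19 - 17 = 361 - 36 ≡ 6; y = λ·(19 - 6) - 4 ≡ 11. → (6, 11)
9G: (6, 11) + (17, 24). λ = (24 - 11)/(17 - 6) ≡ 13/11 mod 29. 11⁻¹ ≡ 8 (mod 29) since 11·8 = 88 ≡ 1, so λ ≡ 17.
  x = λ² - 6 - 17 = 289 - 23 ≡ 5; y = λ·(6 - 5) - 11 ≡ 6. → (5, 6)
10G: (5, 6) + (17, 24). λ = (24 - 6)/(17 - 5) ≡ 18/12 mod 29. 12⁻¹ ≡ 17 (mod 29), so λ ≡ 16.
  x = λ² - 5 - 17 = 256 - 22 ≡ 2; y = λ·(5 - 2) - 6 ≡ 13. → (2, 13)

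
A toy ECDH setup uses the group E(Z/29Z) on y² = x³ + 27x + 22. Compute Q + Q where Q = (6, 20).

tangent at (6, 20): λ = (3·6² + 27)/(2·20) ≡ 19/11. 11⁻¹ ≡ 8 (mod 29), so λ ≡ 19·8 ≡ 7.
  x = λ² - 6 - 6 = 49 - 12 ≡ 8; y = λ·(6 - 8) - 20 ≡ 24. → (8, 24)

(8, 24)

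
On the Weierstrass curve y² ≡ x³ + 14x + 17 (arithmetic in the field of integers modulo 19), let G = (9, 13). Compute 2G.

(17, 0)

tangent at (9, 13): λ = (3·9² + 14)/(2·13) ≡ 10/7. 7⁻¹ ≡ 11 (mod 19) since 7·11 = 77 ≡ 1, so λ ≡ 10·11 ≡ 15.
  x = λ² - 9 - 9 = 225 - 18 ≡ 17; y = λ·(9 - 17) - 13 ≡ 0. → (17, 0)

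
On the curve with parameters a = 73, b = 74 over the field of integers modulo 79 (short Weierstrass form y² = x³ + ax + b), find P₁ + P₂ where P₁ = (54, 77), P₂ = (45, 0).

(61, 65)

(54, 77) + (45, 0). λ = (0 - 77)/(45 - 54) ≡ 2/70 mod 79. 70⁻¹ ≡ 35 (mod 79), so λ ≡ 70.
  x = λ² - 54 - 45 = 4900 - 99 ≡ 61; y = λ·(54 - 61) - 77 ≡ 65. → (61, 65)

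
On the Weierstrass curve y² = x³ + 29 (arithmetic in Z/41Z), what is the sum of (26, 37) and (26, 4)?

O

The two points share x = 26 and their y-coordinates satisfy 37 + 4 ≡ 0 (mod 41), so they are inverses. Their sum is the point at infinity.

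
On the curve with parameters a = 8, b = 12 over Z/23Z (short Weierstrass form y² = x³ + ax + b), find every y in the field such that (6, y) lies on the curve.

x³ + 8x + 12 = 276 ≡ 0 (mod 23).
Only y = 0 satisfies y² ≡ 0.

0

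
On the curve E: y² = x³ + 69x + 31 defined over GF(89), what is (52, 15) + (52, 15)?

(70, 7)

tangent at (52, 15): λ = (3·52² + 69)/(2·15) ≡ 82/30. 30⁻¹ ≡ 3 (mod 89), so λ ≡ 82·3 ≡ 68.
  x = λ² - 52 - 52 = 4624 - 104 ≡ 70; y = λ·(52 - 70) - 15 ≡ 7. → (70, 7)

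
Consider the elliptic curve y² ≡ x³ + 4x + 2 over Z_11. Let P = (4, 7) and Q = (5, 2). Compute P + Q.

(4, 7) + (5, 2). λ = (2 - 7)/(5 - 4) ≡ 6/1 mod 11. 1⁻¹ ≡ 1 (mod 11), so λ ≡ 6.
  x = λ² - 4 - 5 = 36 - 9 ≡ 5; y = λ·(4 - 5) - 7 ≡ 9. → (5, 9)

(5, 9)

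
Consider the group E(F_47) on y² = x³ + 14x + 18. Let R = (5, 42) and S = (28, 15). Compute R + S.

(5, 42) + (28, 15). λ = (15 - 42)/(28 - 5) ≡ 20/23 mod 47. 23⁻¹ ≡ 45 (mod 47) since 23·45 = 1035 ≡ 1, so λ ≡ 7.
  x = λ² - 5 - 28 = 49 - 33 ≡ 16; y = λ·(5 - 16) - 42 ≡ 22. → (16, 22)

(16, 22)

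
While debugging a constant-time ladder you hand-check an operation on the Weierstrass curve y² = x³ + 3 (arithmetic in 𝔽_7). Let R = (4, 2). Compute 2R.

(3, 3)

tangent at (4, 2): λ = (3·4² + 0)/(2·2) ≡ 6/4. 4⁻¹ ≡ 2 (mod 7), so λ ≡ 6·2 ≡ 5.
  x = λ² - 4 - 4 = 25 - 8 ≡ 3; y = λ·(4 - 3) - 2 ≡ 3. → (3, 3)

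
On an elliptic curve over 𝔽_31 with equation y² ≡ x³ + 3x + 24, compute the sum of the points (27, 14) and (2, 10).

(27, 14) + (2, 10). λ = (10 - 14)/(2 - 27) ≡ 27/6 mod 31. 6⁻¹ ≡ 26 (mod 31) since 6·26 = 156 ≡ 1, so λ ≡ 20.
  x = λ² - 27 - 2 = 400 - 29 ≡ 30; y = λ·(27 - 30) - 14 ≡ 19. → (30, 19)

(30, 19)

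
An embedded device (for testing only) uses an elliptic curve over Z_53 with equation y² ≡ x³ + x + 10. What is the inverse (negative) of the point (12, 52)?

-(12, 52) = (12, -52 mod 53) = (12, 1).

(12, 1)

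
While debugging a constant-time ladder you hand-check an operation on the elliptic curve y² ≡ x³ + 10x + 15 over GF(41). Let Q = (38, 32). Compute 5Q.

Double-and-add on 5 = (101)₂. Start with Q = (38, 32) for the leading 1-bit.
double: tangent at (38, 32): λ = (3·38² + 10)/(2·32) ≡ 37/23. 23⁻¹ ≡ 25 (mod 41), so λ ≡ 37·25 ≡ 23.
  x = λ² - 38 - 38 = 529 - 76 ≡ 2; y = λ·(38 - 2) - 32 ≡ 17. → (2, 17)
double: tangent at (2, 17): λ = (3·2² + 10)/(2·17) ≡ 22/34. 34⁻¹ ≡ 35 (mod 41), so λ ≡ 22·35 ≡ 32.
  x = λ² - 2 - 2 = 1024 - 4 ≡ 36; y = λ·(2 - 36) - 17 ≡ 2. → (36, 2)
add Q: (36, 2) + (38, 32). λ = (32 - 2)/(38 - 36) ≡ 30/2 mod 41. 2⁻¹ ≡ 21 (mod 41) since 2·21 = 42 ≡ 1, so λ ≡ 15.
  x = λ² - 36 - 38 = 225 - 74 ≡ 28; y = λ·(36 - 28) - 2 ≡ 36. → (28, 36)

(28, 36)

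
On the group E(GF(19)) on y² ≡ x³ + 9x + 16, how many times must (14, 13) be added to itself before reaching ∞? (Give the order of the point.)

2P: tangent at (14, 13): λ = (3·14² + 9)/(2·13) ≡ 8/7. 7⁻¹ ≡ 11 (mod 19) since 7·11 = 77 ≡ 1, so λ ≡ 8·11 ≡ 12.
  x = λ² - 14 - 14 = 144 - 28 ≡ 2; y = λ·(14 - 2) - 13 ≡ 17. → (2, 17)
3P: (2, 17) + (14, 13). λ = (13 - 17)/(14 - 2) ≡ 15/12 mod 19. 12⁻¹ ≡ 8 (mod 19), so λ ≡ 6.
  x = λ² - 2 - 14 = 36 - 16 ≡ 1; y = λ·(2 - 1) - 17 ≡ 8. → (1, 8)
4P: (1, 8) + (14, 13). λ = (13 - 8)/(14 - 1) ≡ 5/13 mod 19. 13⁻¹ ≡ 3 (mod 19) since 13·3 = 39 ≡ 1, so λ ≡ 15.
  x = λ² - 1 - 14 = 225 - 15 ≡ 1; y = λ·(1 - 1) - 8 ≡ 11. → (1, 11)
5P: (1, 11) + (14, 13). λ = (13 - 11)/(14 - 1) ≡ 2/13 mod 19. 13⁻¹ ≡ 3 (mod 19), so λ ≡ 6.
  x = λ² - 1 - 14 = 36 - 15 ≡ 2; y = λ·(1 - 2) - 11 ≡ 2. → (2, 2)
6P: (2, 2) + (14, 13). λ = (13 - 2)/(14 - 2) ≡ 11/12 mod 19. 12⁻¹ ≡ 8 (mod 19) since 12·8 = 96 ≡ 1, so λ ≡ 12.
  x = λ² - 2 - 14 = 144 - 16 ≡ 14; y = λ·(2 - 14) - 2 ≡ 6. → (14, 6)
7P: (14, 6) + (14, 13): same x and y₁ ≡ -y₂, so the sum is ∞.
7P = ∞, so the order is 7.

7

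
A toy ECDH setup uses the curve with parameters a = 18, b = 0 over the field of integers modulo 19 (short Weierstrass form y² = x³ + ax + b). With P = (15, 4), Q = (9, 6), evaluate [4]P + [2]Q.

First 4P:
Repeated addition: build up to 4P.
2P: tangent at (15, 4): λ = (3·15² + 18)/(2·4) ≡ 9/8. 8⁻¹ ≡ 12 (mod 19) since 8·12 = 96 ≡ 1, so λ ≡ 9·12 ≡ 13.
  x = λ² - 15 - 15 = 169 - 30 ≡ 6; y = λ·(15 - 6) - 4 ≡ 18. → (6, 18)
3P: (6, 18) + (15, 4). λ = (4 - 18)/(15 - 6) ≡ 5/9 mod 19. 9⁻¹ ≡ 17 (mod 19), so λ ≡ 9.
  x = λ² - 6 - 15 = 81 - 21 ≡ 3; y = λ·(6 - 3) - 18 ≡ 9. → (3, 9)
4P: (3, 9) + (15, 4). λ = (4 - 9)/(15 - 3) ≡ 14/12 mod 19. 12⁻¹ ≡ 8 (mod 19), so λ ≡ 17.
  x = λ² - 3 - 15 = 289 - 18 ≡ 5; y = λ·(3 - 5) - 9 ≡ 14. → (5, 14)
4P = (5, 14).
Next 2Q:
Repeated addition: build up to 2Q.
2Q: tangent at (9, 6): λ = (3·9² + 18)/(2·6) ≡ 14/12. 12⁻¹ ≡ 8 (mod 19) since 12·8 = 96 ≡ 1, so λ ≡ 14·8 ≡ 17.
  x = λ² - 9 - 9 = 289 - 18 ≡ 5; y = λ·(9 - 5) - 6 ≡ 5. → (5, 5)
2Q = (5, 5).
Finally 4P + 2Q:
(5, 14) + (5, 5): same x and y₁ ≡ -y₂, so the sum is O.

O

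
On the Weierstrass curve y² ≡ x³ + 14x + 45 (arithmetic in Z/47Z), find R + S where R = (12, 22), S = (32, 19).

(12, 22) + (32, 19). λ = (19 - 22)/(32 - 12) ≡ 44/20 mod 47. 20⁻¹ ≡ 40 (mod 47) since 20·40 = 800 ≡ 1, so λ ≡ 21.
  x = λ² - 12 - 32 = 441 - 44 ≡ 21; y = λ·(12 - 21) - 22 ≡ 24. → (21, 24)

(21, 24)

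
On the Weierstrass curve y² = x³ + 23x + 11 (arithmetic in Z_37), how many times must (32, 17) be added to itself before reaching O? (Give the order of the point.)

8

2P: tangent at (32, 17): λ = (3·32² + 23)/(2·17) ≡ 24/34. 34⁻¹ ≡ 12 (mod 37), so λ ≡ 24·12 ≡ 29.
  x = λ² - 32 - 32 = 841 - 64 ≡ 0; y = λ·(32 - 0) - 17 ≡ 23. → (0, 23)
3P: (0, 23) + (32, 17). λ = (17 - 23)/(32 - 0) ≡ 31/32 mod 37. 32⁻¹ ≡ 22 (mod 37), so λ ≡ 16.
  x = λ² - 0 - 32 = 256 - 32 ≡ 2; y = λ·(0 - 2) - 23 ≡ 19. → (2, 19)
4P: (2, 19) + (32, 17). λ = (17 - 19)/(32 - 2) ≡ 35/30 mod 37. 30⁻¹ ≡ 21 (mod 37), so λ ≡ 32.
  x = λ² - 2 - 32 = 1024 - 34 ≡ 28; y = λ·(2 - 28) - 19 ≡ 0. → (28, 0)
5P: (28, 0) + (32, 17). λ = (17 - 0)/(32 - 28) ≡ 17/4 mod 37. 4⁻¹ ≡ 28 (mod 37) since 4·28 = 112 ≡ 1, so λ ≡ 32.
  x = λ² - 28 - 32 = 1024 - 60 ≡ 2; y = λ·(28 - 2) - 0 ≡ 18. → (2, 18)
6P: (2, 18) + (32, 17). λ = (17 - 18)/(32 - 2) ≡ 36/30 mod 37. 30⁻¹ ≡ 21 (mod 37), so λ ≡ 16.
  x = λ² - 2 - 32 = 256 - 34 ≡ 0; y = λ·(2 - 0) - 18 ≡ 14. → (0, 14)
7P: (0, 14) + (32, 17). λ = (17 - 14)/(32 - 0) ≡ 3/32 mod 37. 32⁻¹ ≡ 22 (mod 37), so λ ≡ 29.
  x = λ² - 0 - 32 = 841 - 32 ≡ 32; y = λ·(0 - 32) - 14 ≡ 20. → (32, 20)
8P: (32, 20) + (32, 17): same x and y₁ ≡ -y₂, so the sum is O.
8P = O, so the order is 8.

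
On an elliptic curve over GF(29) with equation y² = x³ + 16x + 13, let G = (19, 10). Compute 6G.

Double-and-add on 6 = (110)₂. Start with G = (19, 10) for the leading 1-bit.
double: tangent at (19, 10): λ = (3·19² + 16)/(2·10) ≡ 26/20. 20⁻¹ ≡ 16 (mod 29) since 20·16 = 320 ≡ 1, so λ ≡ 26·16 ≡ 10.
  x = λ² - 19 - 19 = 100 - 38 ≡ 4; y = λ·(19 - 4) - 10 ≡ 24. → (4, 24)
add G: (4, 24) + (19, 10). λ = (10 - 24)/(19 - 4) ≡ 15/15 mod 29. 15⁻¹ ≡ 2 (mod 29) since 15·2 = 30 ≡ 1, so λ ≡ 1.
  x = λ² - 4 - 19 = 1 - 23 ≡ 7; y = λ·(4 - 7) - 24 ≡ 2. → (7, 2)
double: tangent at (7, 2): λ = (3·7² + 16)/(2·2) ≡ 18/4. 4⁻¹ ≡ 22 (mod 29), so λ ≡ 18·22 ≡ 19.
  x = λ² - 7 - 7 = 361 - 14 ≡ 28; y = λ·(7 - 28) - 2 ≡ 5. → (28, 5)

(28, 5)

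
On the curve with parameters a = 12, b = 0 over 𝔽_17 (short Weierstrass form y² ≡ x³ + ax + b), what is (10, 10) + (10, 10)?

(1, 8)

tangent at (10, 10): λ = (3·10² + 12)/(2·10) ≡ 6/3. 3⁻¹ ≡ 6 (mod 17), so λ ≡ 6·6 ≡ 2.
  x = λ² - 10 - 10 = 4 - 20 ≡ 1; y = λ·(10 - 1) - 10 ≡ 8. → (1, 8)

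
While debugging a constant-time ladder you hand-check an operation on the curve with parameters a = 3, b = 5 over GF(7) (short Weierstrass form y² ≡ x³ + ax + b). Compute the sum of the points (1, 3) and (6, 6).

(4, 5)

(1, 3) + (6, 6). λ = (6 - 3)/(6 - 1) ≡ 3/5 mod 7. 5⁻¹ ≡ 3 (mod 7), so λ ≡ 2.
  x = λ² - 1 - 6 = 4 - 7 ≡ 4; y = λ·(1 - 4) - 3 ≡ 5. → (4, 5)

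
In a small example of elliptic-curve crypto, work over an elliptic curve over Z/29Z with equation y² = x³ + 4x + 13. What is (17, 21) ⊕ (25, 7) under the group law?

(10, 3)

(17, 21) + (25, 7). λ = (7 - 21)/(25 - 17) ≡ 15/8 mod 29. 8⁻¹ ≡ 11 (mod 29) since 8·11 = 88 ≡ 1, so λ ≡ 20.
  x = λ² - 17 - 25 = 400 - 42 ≡ 10; y = λ·(17 - 10) - 21 ≡ 3. → (10, 3)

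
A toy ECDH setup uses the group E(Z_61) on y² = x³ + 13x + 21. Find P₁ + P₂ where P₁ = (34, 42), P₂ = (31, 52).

(34, 42) + (31, 52). λ = (52 - 42)/(31 - 34) ≡ 10/58 mod 61. 58⁻¹ ≡ 20 (mod 61), so λ ≡ 17.
  x = λ² - 34 - 31 = 289 - 65 ≡ 41; y = λ·(34 - 41) - 42 ≡ 22. → (41, 22)

(41, 22)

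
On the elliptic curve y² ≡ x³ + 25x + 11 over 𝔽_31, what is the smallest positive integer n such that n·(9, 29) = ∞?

12

2P: tangent at (9, 29): λ = (3·9² + 25)/(2·29) ≡ 20/27. 27⁻¹ ≡ 23 (mod 31) since 27·23 = 621 ≡ 1, so λ ≡ 20·23 ≡ 26.
  x = λ² - 9 - 9 = 676 - 18 ≡ 7; y = λ·(9 - 7) - 29 ≡ 23. → (7, 23)
3P: (7, 23) + (9, 29). λ = (29 - 23)/(9 - 7) ≡ 6/2 mod 31. 2⁻¹ ≡ 16 (mod 31) since 2·16 = 32 ≡ 1, so λ ≡ 3.
  x = λ² - 7 - 9 = 9 - 16 ≡ 24; y = λ·(7 - 24) - 23 ≡ 19. → (24, 19)
4P: (24, 19) + (9, 29). λ = (29 - 19)/(9 - 24) ≡ 10/16 mod 31. 16⁻¹ ≡ 2 (mod 31), so λ ≡ 20.
  x = λ² - 24 - 9 = 400 - 33 ≡ 26; y = λ·(24 - 26) - 19 ≡ 3. → (26, 3)
5P: (26, 3) + (9, 29). λ = (29 - 3)/(9 - 26) ≡ 26/14 mod 31. 14⁻¹ ≡ 20 (mod 31), so λ ≡ 24.
  x = λ² - 26 - 9 = 576 - 35 ≡ 14; y = λ·(26 - 14) - 3 ≡ 6. → (14, 6)
6P: (14, 6) + (9, 29). λ = (29 - 6)/(9 - 14) ≡ 23/26 mod 31. 26⁻¹ ≡ 6 (mod 31), so λ ≡ 14.
  x = λ² - 14 - 9 = 196 - 23 ≡ 18; y = λ·(14 - 18) - 6 ≡ 0. → (18, 0)
7P: (18, 0) + (9, 29). λ = (29 - 0)/(9 - 18) ≡ 29/22 mod 31. 22⁻¹ ≡ 24 (mod 31), so λ ≡ 14.
  x = λ² - 18 - 9 = 196 - 27 ≡ 14; y = λ·(18 - 14) - 0 ≡ 25. → (14, 25)
8P: (14, 25) + (9, 29). λ = (29 - 25)/(9 - 14) ≡ 4/26 mod 31. 26⁻¹ ≡ 6 (mod 31), so λ ≡ 24.
  x = λ² - 14 - 9 = 576 - 23 ≡ 26; y = λ·(14 - 26) - 25 ≡ 28. → (26, 28)
9P: (26, 28) + (9, 29). λ = (29 - 28)/(9 - 26) ≡ 1/14 mod 31. 14⁻¹ ≡ 20 (mod 31), so λ ≡ 20.
  x = λ² - 26 - 9 = 400 - 35 ≡ 24; y = λ·(26 - 24) - 28 ≡ 12. → (24, 12)
10P: (24, 12) + (9, 29). λ = (29 - 12)/(9 - 24) ≡ 17/16 mod 31. 16⁻¹ ≡ 2 (mod 31) since 16·2 = 32 ≡ 1, so λ ≡ 3.
  x = λ² - 24 - 9 = 9 - 33 ≡ 7; y = λ·(24 - 7) - 12 ≡ 8. → (7, 8)
11P: (7, 8) + (9, 29). λ = (29 - 8)/(9 - 7) ≡ 21/2 mod 31. 2⁻¹ ≡ 16 (mod 31) since 2·16 = 32 ≡ 1, so λ ≡ 26.
  x = λ² - 7 - 9 = 676 - 16 ≡ 9; y = λ·(7 - 9) - 8 ≡ 2. → (9, 2)
12P: (9, 2) + (9, 29): same x and y₁ ≡ -y₂, so the sum is ∞.
12P = ∞, so the order is 12.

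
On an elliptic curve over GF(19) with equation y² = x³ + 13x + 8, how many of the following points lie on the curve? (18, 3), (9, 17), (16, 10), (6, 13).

(18, 3): 3² ≡ 9, rhs ≡ 13 → off.
(9, 17): 17² ≡ 4, rhs ≡ 18 → off.
(16, 10): 10² ≡ 5, rhs ≡ 18 → off.
(6, 13): 13² ≡ 17, rhs ≡ 17 → on.

1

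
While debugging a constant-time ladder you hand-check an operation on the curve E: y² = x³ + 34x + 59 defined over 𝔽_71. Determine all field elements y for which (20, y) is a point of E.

x³ + 34x + 59 = 8739 ≡ 6 (mod 71).
Square roots of 6 mod 71: 19 and 52 (since 19² = 361 ≡ 6).

19, 52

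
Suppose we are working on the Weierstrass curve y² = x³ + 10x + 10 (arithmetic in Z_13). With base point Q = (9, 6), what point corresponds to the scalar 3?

Repeated addition: build up to 3Q.
2Q: tangent at (9, 6): λ = (3·9² + 10)/(2·6) ≡ 6/12. 12⁻¹ ≡ 12 (mod 13) since 12·12 = 144 ≡ 1, so λ ≡ 6·12 ≡ 7.
  x = λ² - 9 - 9 = 49 - 18 ≡ 5; y = λ·(9 - 5) - 6 ≡ 9. → (5, 9)
3Q: (5, 9) + (9, 6). λ = (6 - 9)/(9 - 5) ≡ 10/4 mod 13. 4⁻¹ ≡ 10 (mod 13) since 4·10 = 40 ≡ 1, so λ ≡ 9.
  x = λ² - 5 - 9 = 81 - 14 ≡ 2; y = λ·(5 - 2) - 9 ≡ 5. → (2, 5)

(2, 5)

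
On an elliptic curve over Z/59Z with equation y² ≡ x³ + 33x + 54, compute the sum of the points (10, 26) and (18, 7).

(56, 39)

(10, 26) + (18, 7). λ = (7 - 26)/(18 - 10) ≡ 40/8 mod 59. 8⁻¹ ≡ 37 (mod 59), so λ ≡ 5.
  x = λ² - 10 - 18 = 25 - 28 ≡ 56; y = λ·(10 - 56) - 26 ≡ 39. → (56, 39)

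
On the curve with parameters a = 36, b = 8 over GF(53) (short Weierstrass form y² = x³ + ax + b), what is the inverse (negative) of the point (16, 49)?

(16, 4)

-(16, 49) = (16, -49 mod 53) = (16, 4).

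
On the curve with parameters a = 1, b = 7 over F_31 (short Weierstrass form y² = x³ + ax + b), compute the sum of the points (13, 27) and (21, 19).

(13, 27) + (21, 19). λ = (19 - 27)/(21 - 13) ≡ 23/8 mod 31. 8⁻¹ ≡ 4 (mod 31), so λ ≡ 30.
  x = λ² - 13 - 21 = 900 - 34 ≡ 29; y = λ·(13 - 29) - 27 ≡ 20. → (29, 20)

(29, 20)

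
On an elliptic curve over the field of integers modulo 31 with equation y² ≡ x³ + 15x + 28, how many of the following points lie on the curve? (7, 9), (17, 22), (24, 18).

2

(7, 9): 9² ≡ 19, rhs ≡ 11 → off.
(17, 22): 22² ≡ 19, rhs ≡ 19 → on.
(24, 18): 18² ≡ 14, rhs ≡ 14 → on.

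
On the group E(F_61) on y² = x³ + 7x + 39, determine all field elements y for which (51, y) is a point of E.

x³ + 7x + 39 = 133047 ≡ 6 (mod 61).
6 is a non-residue mod 61; no y exists.

none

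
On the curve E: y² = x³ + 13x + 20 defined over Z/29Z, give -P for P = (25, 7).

(25, 22)

-(25, 7) = (25, -7 mod 29) = (25, 22).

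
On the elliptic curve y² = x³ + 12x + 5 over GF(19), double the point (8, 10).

(9, 14)

tangent at (8, 10): λ = (3·8² + 12)/(2·10) ≡ 14/1. 1⁻¹ ≡ 1 (mod 19) since 1·1 = 1 ≡ 1, so λ ≡ 14·1 ≡ 14.
  x = λ² - 8 - 8 = 196 - 16 ≡ 9; y = λ·(8 - 9) - 10 ≡ 14. → (9, 14)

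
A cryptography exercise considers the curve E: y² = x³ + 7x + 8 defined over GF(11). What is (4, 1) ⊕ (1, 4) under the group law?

(7, 2)

(4, 1) + (1, 4). λ = (4 - 1)/(1 - 4) ≡ 3/8 mod 11. 8⁻¹ ≡ 7 (mod 11), so λ ≡ 10.
  x = λ² - 4 - 1 = 100 - 5 ≡ 7; y = λ·(4 - 7) - 1 ≡ 2. → (7, 2)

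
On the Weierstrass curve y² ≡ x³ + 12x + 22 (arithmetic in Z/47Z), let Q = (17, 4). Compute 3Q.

(19, 24)

Repeated addition: build up to 3Q.
2Q: tangent at (17, 4): λ = (3·17² + 12)/(2·4) ≡ 33/8. 8⁻¹ ≡ 6 (mod 47), so λ ≡ 33·6 ≡ 10.
  x = λ² - 17 - 17 = 100 - 34 ≡ 19; y = λ·(17 - 19) - 4 ≡ 23. → (19, 23)
3Q: (19, 23) + (17, 4). λ = (4 - 23)/(17 - 19) ≡ 28/45 mod 47. 45⁻¹ ≡ 23 (mod 47) since 45·23 = 1035 ≡ 1, so λ ≡ 33.
  x = λ² - 19 - 17 = 1089 - 36 ≡ 19; y = λ·(19 - 19) - 23 ≡ 24. → (19, 24)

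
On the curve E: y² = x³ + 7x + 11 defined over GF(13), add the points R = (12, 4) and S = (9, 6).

(4, 8)

(12, 4) + (9, 6). λ = (6 - 4)/(9 - 12) ≡ 2/10 mod 13. 10⁻¹ ≡ 4 (mod 13) since 10·4 = 40 ≡ 1, so λ ≡ 8.
  x = λ² - 12 - 9 = 64 - 21 ≡ 4; y = λ·(12 - 4) - 4 ≡ 8. → (4, 8)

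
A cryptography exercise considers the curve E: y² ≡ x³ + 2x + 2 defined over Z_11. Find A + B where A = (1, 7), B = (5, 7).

(5, 4)

(1, 7) + (5, 7). λ = (7 - 7)/(5 - 1) ≡ 0/4 mod 11. 4⁻¹ ≡ 3 (mod 11) since 4·3 = 12 ≡ 1, so λ ≡ 0.
  x = λ² - 1 - 5 = 0 - 6 ≡ 5; y = λ·(1 - 5) - 7 ≡ 4. → (5, 4)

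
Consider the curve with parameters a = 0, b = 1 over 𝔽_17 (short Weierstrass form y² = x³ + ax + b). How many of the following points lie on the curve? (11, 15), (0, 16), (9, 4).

(11, 15): 15² ≡ 4, rhs ≡ 6 → off.
(0, 16): 16² ≡ 1, rhs ≡ 1 → on.
(9, 4): 4² ≡ 16, rhs ≡ 16 → on.

2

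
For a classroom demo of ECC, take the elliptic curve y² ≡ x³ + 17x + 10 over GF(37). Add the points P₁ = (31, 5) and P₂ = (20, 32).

(33, 10)

(31, 5) + (20, 32). λ = (32 - 5)/(20 - 31) ≡ 27/26 mod 37. 26⁻¹ ≡ 10 (mod 37), so λ ≡ 11.
  x = λ² - 31 - 20 = 121 - 51 ≡ 33; y = λ·(31 - 33) - 5 ≡ 10. → (33, 10)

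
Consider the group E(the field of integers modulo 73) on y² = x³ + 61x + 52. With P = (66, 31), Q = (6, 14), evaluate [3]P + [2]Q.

First 3P:
Repeated addition: build up to 3P.
2P: tangent at (66, 31): λ = (3·66² + 61)/(2·31) ≡ 62/62. 62⁻¹ ≡ 53 (mod 73) since 62·53 = 3286 ≡ 1, so λ ≡ 62·53 ≡ 1.
  x = λ² - 66 - 66 = 1 - 132 ≡ 15; y = λ·(66 - 15) - 31 ≡ 20. → (15, 20)
3P: (15, 20) + (66, 31). λ = (31 - 20)/(66 - 15) ≡ 11/51 mod 73. 51⁻¹ ≡ 63 (mod 73), so λ ≡ 36.
  x = λ² - 15 - 66 = 1296 - 81 ≡ 47; y = λ·(15 - 47) - 20 ≡ 69. → (47, 69)
3P = (47, 69).
Next 2Q:
Repeated addition: build up to 2Q.
2Q: tangent at (6, 14): λ = (3·6² + 61)/(2·14) ≡ 23/28. 28⁻¹ ≡ 60 (mod 73), so λ ≡ 23·60 ≡ 66.
  x = λ² - 6 - 6 = 4356 - 12 ≡ 37; y = λ·(6 - 37) - 14 ≡ 57. → (37, 57)
2Q = (37, 57).
Finally 3P + 2Q:
(47, 69) + (37, 57). λ = (57 - 69)/(37 - 47) ≡ 61/63 mod 73. 63⁻¹ ≡ 51 (mod 73), so λ ≡ 45.
  x = λ² - 47 - 37 = 2025 - 84 ≡ 43; y = λ·(47 - 43) - 69 ≡ 38. → (43, 38)

(43, 38)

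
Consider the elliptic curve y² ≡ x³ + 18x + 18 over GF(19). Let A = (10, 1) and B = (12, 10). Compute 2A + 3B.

(10, 18)

First 2A:
Repeated addition: build up to 2A.
2A: tangent at (10, 1): λ = (3·10² + 18)/(2·1) ≡ 14/2. 2⁻¹ ≡ 10 (mod 19), so λ ≡ 14·10 ≡ 7.
  x = λ² - 10 - 10 = 49 - 20 ≡ 10; y = λ·(10 - 10) - 1 ≡ 18. → (10, 18)
2A = (10, 18).
Next 3B:
Repeated addition: build up to 3B.
2B: tangent at (12, 10): λ = (3·12² + 18)/(2·10) ≡ 13/1. 1⁻¹ ≡ 1 (mod 19), so λ ≡ 13·1 ≡ 13.
  x = λ² - 12 - 12 = 169 - 24 ≡ 12; y = λ·(12 - 12) - 10 ≡ 9. → (12, 9)
3B: (12, 9) + (12, 10): same x and y₁ ≡ -y₂, so the sum is O.
3B = O.
Finally 2A + 3B:
(10, 18) + O = (10, 18) (identity).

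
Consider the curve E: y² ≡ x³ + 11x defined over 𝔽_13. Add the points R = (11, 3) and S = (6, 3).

(9, 10)

(11, 3) + (6, 3). λ = (3 - 3)/(6 - 11) ≡ 0/8 mod 13. 8⁻¹ ≡ 5 (mod 13) since 8·5 = 40 ≡ 1, so λ ≡ 0.
  x = λ² - 11 - 6 = 0 - 17 ≡ 9; y = λ·(11 - 9) - 3 ≡ 10. → (9, 10)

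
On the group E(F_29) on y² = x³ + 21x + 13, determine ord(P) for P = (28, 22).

5

2P: tangent at (28, 22): λ = (3·28² + 21)/(2·22) ≡ 24/15. 15⁻¹ ≡ 2 (mod 29) since 15·2 = 30 ≡ 1, so λ ≡ 24·2 ≡ 19.
  x = λ² - 28 - 28 = 361 - 56 ≡ 15; y = λ·(28 - 15) - 22 ≡ 22. → (15, 22)
3P: (15, 22) + (28, 22). λ = (22 - 22)/(28 - 15) ≡ 0/13 mod 29. 13⁻¹ ≡ 9 (mod 29) since 13·9 = 117 ≡ 1, so λ ≡ 0.
  x = λ² - 15 - 28 = 0 - 43 ≡ 15; y = λ·(15 - 15) - 22 ≡ 7. → (15, 7)
4P: (15, 7) + (28, 22). λ = (22 - 7)/(28 - 15) ≡ 15/13 mod 29. 13⁻¹ ≡ 9 (mod 29), so λ ≡ 19.
  x = λ² - 15 - 28 = 361 - 43 ≡ 28; y = λ·(15 - 28) - 7 ≡ 7. → (28, 7)
5P: (28, 7) + (28, 22): same x and y₁ ≡ -y₂, so the sum is O.
5P = O, so the order is 5.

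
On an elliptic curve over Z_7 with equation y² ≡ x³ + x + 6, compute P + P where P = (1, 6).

tangent at (1, 6): λ = (3·1² + 1)/(2·6) ≡ 4/5. 5⁻¹ ≡ 3 (mod 7), so λ ≡ 4·3 ≡ 5.
  x = λ² - 1 - 1 = 25 - 2 ≡ 2; y = λ·(1 - 2) - 6 ≡ 3. → (2, 3)

(2, 3)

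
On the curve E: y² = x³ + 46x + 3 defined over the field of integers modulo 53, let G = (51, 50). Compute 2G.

(15, 26)

tangent at (51, 50): λ = (3·51² + 46)/(2·50) ≡ 5/47. 47⁻¹ ≡ 44 (mod 53) since 47·44 = 2068 ≡ 1, so λ ≡ 5·44 ≡ 8.
  x = λ² - 51 - 51 = 64 - 102 ≡ 15; y = λ·(51 - 15) - 50 ≡ 26. → (15, 26)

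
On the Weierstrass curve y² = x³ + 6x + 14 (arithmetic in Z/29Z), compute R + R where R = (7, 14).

tangent at (7, 14): λ = (3·7² + 6)/(2·14) ≡ 8/28. 28⁻¹ ≡ 28 (mod 29) since 28·28 = 784 ≡ 1, so λ ≡ 8·28 ≡ 21.
  x = λ² - 7 - 7 = 441 - 14 ≡ 21; y = λ·(7 - 21) - 14 ≡ 11. → (21, 11)

(21, 11)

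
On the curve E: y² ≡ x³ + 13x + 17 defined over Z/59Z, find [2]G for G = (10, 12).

(58, 11)

tangent at (10, 12): λ = (3·10² + 13)/(2·12) ≡ 18/24. 24⁻¹ ≡ 32 (mod 59), so λ ≡ 18·32 ≡ 45.
  x = λ² - 10 - 10 = 2025 - 20 ≡ 58; y = λ·(10 - 58) - 12 ≡ 11. → (58, 11)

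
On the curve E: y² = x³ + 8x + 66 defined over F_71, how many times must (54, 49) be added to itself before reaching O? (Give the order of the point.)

7

2P: tangent at (54, 49): λ = (3·54² + 8)/(2·49) ≡ 23/27. 27⁻¹ ≡ 50 (mod 71), so λ ≡ 23·50 ≡ 14.
  x = λ² - 54 - 54 = 196 - 108 ≡ 17; y = λ·(54 - 17) - 49 ≡ 43. → (17, 43)
3P: (17, 43) + (54, 49). λ = (49 - 43)/(54 - 17) ≡ 6/37 mod 71. 37⁻¹ ≡ 48 (mod 71) since 37·48 = 1776 ≡ 1, so λ ≡ 4.
  x = λ² - 17 - 54 = 16 - 71 ≡ 16; y = λ·(17 - 16) - 43 ≡ 32. → (16, 32)
4P: (16, 32) + (54, 49). λ = (49 - 32)/(54 - 16) ≡ 17/38 mod 71. 38⁻¹ ≡ 43 (mod 71), so λ ≡ 21.
  x = λ² - 16 - 54 = 441 - 70 ≡ 16; y = λ·(16 - 16) - 32 ≡ 39. → (16, 39)
5P: (16, 39) + (54, 49). λ = (49 - 39)/(54 - 16) ≡ 10/38 mod 71. 38⁻¹ ≡ 43 (mod 71), so λ ≡ 4.
  x = λ² - 16 - 54 = 16 - 70 ≡ 17; y = λ·(16 - 17) - 39 ≡ 28. → (17, 28)
6P: (17, 28) + (54, 49). λ = (49 - 28)/(54 - 17) ≡ 21/37 mod 71. 37⁻¹ ≡ 48 (mod 71) since 37·48 = 1776 ≡ 1, so λ ≡ 14.
  x = λ² - 17 - 54 = 196 - 71 ≡ 54; y = λ·(17 - 54) - 28 ≡ 22. → (54, 22)
7P: (54, 22) + (54, 49): same x and y₁ ≡ -y₂, so the sum is O.
7P = O, so the order is 7.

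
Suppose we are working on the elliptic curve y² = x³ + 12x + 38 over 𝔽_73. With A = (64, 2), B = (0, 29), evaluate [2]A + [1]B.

(66, 7)

First 2A:
Repeated addition: build up to 2A.
2A: tangent at (64, 2): λ = (3·64² + 12)/(2·2) ≡ 36/4. 4⁻¹ ≡ 55 (mod 73), so λ ≡ 36·55 ≡ 9.
  x = λ² - 64 - 64 = 81 - 128 ≡ 26; y = λ·(64 - 26) - 2 ≡ 48. → (26, 48)
2A = (26, 48).
Finally 2A + B:
(26, 48) + (0, 29). λ = (29 - 48)/(0 - 26) ≡ 54/47 mod 73. 47⁻¹ ≡ 14 (mod 73), so λ ≡ 26.
  x = λ² - 26 - 0 = 676 - 26 ≡ 66; y = λ·(26 - 66) - 48 ≡ 7. → (66, 7)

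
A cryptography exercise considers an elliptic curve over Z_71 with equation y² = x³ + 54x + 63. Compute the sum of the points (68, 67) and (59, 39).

(65, 37)

(68, 67) + (59, 39). λ = (39 - 67)/(59 - 68) ≡ 43/62 mod 71. 62⁻¹ ≡ 63 (mod 71) since 62·63 = 3906 ≡ 1, so λ ≡ 11.
  x = λ² - 68 - 59 = 121 - 127 ≡ 65; y = λ·(68 - 65) - 67 ≡ 37. → (65, 37)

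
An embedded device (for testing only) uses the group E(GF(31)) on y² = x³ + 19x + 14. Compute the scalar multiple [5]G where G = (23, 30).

Repeated addition: build up to 5G.
2G: tangent at (23, 30): λ = (3·23² + 19)/(2·30) ≡ 25/29. 29⁻¹ ≡ 15 (mod 31), so λ ≡ 25·15 ≡ 3.
  x = λ² - 23 - 23 = 9 - 46 ≡ 25; y = λ·(23 - 25) - 30 ≡ 26. → (25, 26)
3G: (25, 26) + (23, 30). λ = (30 - 26)/(23 - 25) ≡ 4/29 mod 31. 29⁻¹ ≡ 15 (mod 31) since 29·15 = 435 ≡ 1, so λ ≡ 29.
  x = λ² - 25 - 23 = 841 - 48 ≡ 18; y = λ·(25 - 18) - 26 ≡ 22. → (18, 22)
4G: (18, 22) + (23, 30). λ = (30 - 22)/(23 - 18) ≡ 8/5 mod 31. 5⁻¹ ≡ 25 (mod 31), so λ ≡ 14.
  x = λ² - 18 - 23 = 196 - 41 ≡ 0; y = λ·(18 - 0) - 22 ≡ 13. → (0, 13)
5G: (0, 13) + (23, 30). λ = (30 - 13)/(23 - 0) ≡ 17/23 mod 31. 23⁻¹ ≡ 27 (mod 31) since 23·27 = 621 ≡ 1, so λ ≡ 25.
  x = λ² - 0 - 23 = 625 - 23 ≡ 13; y = λ·(0 - 13) - 13 ≡ 3. → (13, 3)

(13, 3)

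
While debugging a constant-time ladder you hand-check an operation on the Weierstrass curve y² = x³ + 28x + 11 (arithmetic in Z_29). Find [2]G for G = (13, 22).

(12, 4)

tangent at (13, 22): λ = (3·13² + 28)/(2·22) ≡ 13/15. 15⁻¹ ≡ 2 (mod 29) since 15·2 = 30 ≡ 1, so λ ≡ 13·2 ≡ 26.
  x = λ² - 13 - 13 = 676 - 26 ≡ 12; y = λ·(13 - 12) - 22 ≡ 4. → (12, 4)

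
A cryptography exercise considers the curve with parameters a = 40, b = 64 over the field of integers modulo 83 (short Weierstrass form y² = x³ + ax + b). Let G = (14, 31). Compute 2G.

(41, 65)

tangent at (14, 31): λ = (3·14² + 40)/(2·31) ≡ 47/62. 62⁻¹ ≡ 79 (mod 83) since 62·79 = 4898 ≡ 1, so λ ≡ 47·79 ≡ 61.
  x = λ² - 14 - 14 = 3721 - 28 ≡ 41; y = λ·(14 - 41) - 31 ≡ 65. → (41, 65)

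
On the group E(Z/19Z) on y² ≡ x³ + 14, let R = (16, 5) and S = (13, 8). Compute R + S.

(10, 8)

(16, 5) + (13, 8). λ = (8 - 5)/(13 - 16) ≡ 3/16 mod 19. 16⁻¹ ≡ 6 (mod 19), so λ ≡ 18.
  x = λ² - 16 - 13 = 324 - 29 ≡ 10; y = λ·(16 - 10) - 5 ≡ 8. → (10, 8)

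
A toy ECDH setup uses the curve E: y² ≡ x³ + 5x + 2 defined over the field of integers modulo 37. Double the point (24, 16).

(23, 0)

tangent at (24, 16): λ = (3·24² + 5)/(2·16) ≡ 31/32. 32⁻¹ ≡ 22 (mod 37), so λ ≡ 31·22 ≡ 16.
  x = λ² - 24 - 24 = 256 - 48 ≡ 23; y = λ·(24 - 23) - 16 ≡ 0. → (23, 0)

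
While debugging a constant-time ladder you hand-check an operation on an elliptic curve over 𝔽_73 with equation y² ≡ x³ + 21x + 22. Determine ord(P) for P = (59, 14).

2P: tangent at (59, 14): λ = (3·59² + 21)/(2·14) ≡ 25/28. 28⁻¹ ≡ 60 (mod 73), so λ ≡ 25·60 ≡ 40.
  x = λ² - 59 - 59 = 1600 - 118 ≡ 22; y = λ·(59 - 22) - 14 ≡ 6. → (22, 6)
3P: (22, 6) + (59, 14). λ = (14 - 6)/(59 - 22) ≡ 8/37 mod 73. 37⁻¹ ≡ 2 (mod 73) since 37·2 = 74 ≡ 1, so λ ≡ 16.
  x = λ² - 22 - 59 = 256 - 81 ≡ 29; y = λ·(22 - 29) - 6 ≡ 28. → (29, 28)
4P: (29, 28) + (59, 14). λ = (14 - 28)/(59 - 29) ≡ 59/30 mod 73. 30⁻¹ ≡ 56 (mod 73) since 30·56 = 1680 ≡ 1, so λ ≡ 19.
  x = λ² - 29 - 59 = 361 - 88 ≡ 54; y = λ·(29 - 54) - 28 ≡ 8. → (54, 8)
5P: (54, 8) + (59, 14). λ = (14 - 8)/(59 - 54) ≡ 6/5 mod 73. 5⁻¹ ≡ 44 (mod 73) since 5·44 = 220 ≡ 1, so λ ≡ 45.
  x = λ² - 54 - 59 = 2025 - 113 ≡ 14; y = λ·(54 - 14) - 8 ≡ 40. → (14, 40)
6P: (14, 40) + (59, 14). λ = (14 - 40)/(59 - 14) ≡ 47/45 mod 73. 45⁻¹ ≡ 13 (mod 73), so λ ≡ 27.
  x = λ² - 14 - 59 = 729 - 73 ≡ 72; y = λ·(14 - 72) - 40 ≡ 0. → (72, 0)
7P: (72, 0) + (59, 14). λ = (14 - 0)/(59 - 72) ≡ 14/60 mod 73. 60⁻¹ ≡ 28 (mod 73), so λ ≡ 27.
  x = λ² - 72 - 59 = 729 - 131 ≡ 14; y = λ·(72 - 14) - 0 ≡ 33. → (14, 33)
8P: (14, 33) + (59, 14). λ = (14 - 33)/(59 - 14) ≡ 54/45 mod 73. 45⁻¹ ≡ 13 (mod 73), so λ ≡ 45.
  x = λ² - 14 - 59 = 2025 - 73 ≡ 54; y = λ·(14 - 54) - 33 ≡ 65. → (54, 65)
9P: (54, 65) + (59, 14). λ = (14 - 65)/(59 - 54) ≡ 22/5 mod 73. 5⁻¹ ≡ 44 (mod 73), so λ ≡ 19.
  x = λ² - 54 - 59 = 361 - 113 ≡ 29; y = λ·(54 - 29) - 65 ≡ 45. → (29, 45)
10P: (29, 45) + (59, 14). λ = (14 - 45)/(59 - 29) ≡ 42/30 mod 73. 30⁻¹ ≡ 56 (mod 73) since 30·56 = 1680 ≡ 1, so λ ≡ 16.
  x = λ² - 29 - 59 = 256 - 88 ≡ 22; y = λ·(29 - 22) - 45 ≡ 67. → (22, 67)
11P: (22, 67) + (59, 14). λ = (14 - 67)/(59 - 22) ≡ 20/37 mod 73. 37⁻¹ ≡ 2 (mod 73), so λ ≡ 40.
  x = λ² - 22 - 59 = 1600 - 81 ≡ 59; y = λ·(22 - 59) - 67 ≡ 59. → (59, 59)
12P: (59, 59) + (59, 14): same x and y₁ ≡ -y₂, so the sum is O.
12P = O, so the order is 12.

12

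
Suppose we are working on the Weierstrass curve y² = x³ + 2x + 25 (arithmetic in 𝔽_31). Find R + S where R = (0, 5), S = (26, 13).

(15, 19)

(0, 5) + (26, 13). λ = (13 - 5)/(26 - 0) ≡ 8/26 mod 31. 26⁻¹ ≡ 6 (mod 31), so λ ≡ 17.
  x = λ² - 0 - 26 = 289 - 26 ≡ 15; y = λ·(0 - 15) - 5 ≡ 19. → (15, 19)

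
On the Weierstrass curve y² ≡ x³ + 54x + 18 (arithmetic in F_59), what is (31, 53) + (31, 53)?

(33, 53)

tangent at (31, 53): λ = (3·31² + 54)/(2·53) ≡ 46/47. 47⁻¹ ≡ 54 (mod 59), so λ ≡ 46·54 ≡ 6.
  x = λ² - 31 - 31 = 36 - 62 ≡ 33; y = λ·(31 - 33) - 53 ≡ 53. → (33, 53)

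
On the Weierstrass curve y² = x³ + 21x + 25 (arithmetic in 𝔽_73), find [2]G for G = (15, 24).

tangent at (15, 24): λ = (3·15² + 21)/(2·24) ≡ 39/48. 48⁻¹ ≡ 35 (mod 73) since 48·35 = 1680 ≡ 1, so λ ≡ 39·35 ≡ 51.
  x = λ² - 15 - 15 = 2601 - 30 ≡ 16; y = λ·(15 - 16) - 24 ≡ 71. → (16, 71)

(16, 71)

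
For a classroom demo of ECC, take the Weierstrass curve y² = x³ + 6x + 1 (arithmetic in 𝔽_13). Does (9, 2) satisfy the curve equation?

yes

y² = 2² ≡ 4; x³ + 6x + 1 = 784 ≡ 4 (mod 13). 4 = 4.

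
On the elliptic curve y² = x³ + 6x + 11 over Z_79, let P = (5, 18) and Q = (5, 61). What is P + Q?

The two points share x = 5 and their y-coordinates satisfy 18 + 61 ≡ 0 (mod 79), so they are inverses. Their sum is O.

O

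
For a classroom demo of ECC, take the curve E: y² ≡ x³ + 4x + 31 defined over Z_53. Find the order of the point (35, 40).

2P: tangent at (35, 40): λ = (3·35² + 4)/(2·40) ≡ 22/27. 27⁻¹ ≡ 2 (mod 53) since 27·2 = 54 ≡ 1, so λ ≡ 22·2 ≡ 44.
  x = λ² - 35 - 35 = 1936 - 70 ≡ 11; y = λ·(35 - 11) - 40 ≡ 9. → (11, 9)
3P: (11, 9) + (35, 40). λ = (40 - 9)/(35 - 11) ≡ 31/24 mod 53. 24⁻¹ ≡ 42 (mod 53) since 24·42 = 1008 ≡ 1, so λ ≡ 30.
  x = λ² - 11 - 35 = 900 - 46 ≡ 6; y = λ·(11 - 6) - 9 ≡ 35. → (6, 35)
4P: (6, 35) + (35, 40). λ = (40 - 35)/(35 - 6) ≡ 5/29 mod 53. 29⁻¹ ≡ 11 (mod 53) since 29·11 = 319 ≡ 1, so λ ≡ 2.
  x = λ² - 6 - 35 = 4 - 41 ≡ 16; y = λ·(6 - 16) - 35 ≡ 51. → (16, 51)
5P: (16, 51) + (35, 40). λ = (40 - 51)/(35 - 16) ≡ 42/19 mod 53. 19⁻¹ ≡ 14 (mod 53) since 19·14 = 266 ≡ 1, so λ ≡ 5.
  x = λ² - 16 - 35 = 25 - 51 ≡ 27; y = λ·(16 - 27) - 51 ≡ 0. → (27, 0)
6P: (27, 0) + (35, 40). λ = (40 - 0)/(35 - 27) ≡ 40/8 mod 53. 8⁻¹ ≡ 20 (mod 53), so λ ≡ 5.
  x = λ² - 27 - 35 = 25 - 62 ≡ 16; y = λ·(27 - 16) - 0 ≡ 2. → (16, 2)
7P: (16, 2) + (35, 40). λ = (40 - 2)/(35 - 16) ≡ 38/19 mod 53. 19⁻¹ ≡ 14 (mod 53), so λ ≡ 2.
  x = λ² - 16 - 35 = 4 - 51 ≡ 6; y = λ·(16 - 6) - 2 ≡ 18. → (6, 18)
8P: (6, 18) + (35, 40). λ = (40 - 18)/(35 - 6) ≡ 22/29 mod 53. 29⁻¹ ≡ 11 (mod 53), so λ ≡ 30.
  x = λ² - 6 - 35 = 900 - 41 ≡ 11; y = λ·(6 - 11) - 18 ≡ 44. → (11, 44)
9P: (11, 44) + (35, 40). λ = (40 - 44)/(35 - 11) ≡ 49/24 mod 53. 24⁻¹ ≡ 42 (mod 53) since 24·42 = 1008 ≡ 1, so λ ≡ 44.
  x = λ² - 11 - 35 = 1936 - 46 ≡ 35; y = λ·(11 - 35) - 44 ≡ 13. → (35, 13)
10P: (35, 13) + (35, 40): same x and y₁ ≡ -y₂, so the sum is 𝒪.
10P = 𝒪, so the order is 10.

10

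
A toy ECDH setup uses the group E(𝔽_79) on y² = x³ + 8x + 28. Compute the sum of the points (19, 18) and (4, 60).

(19, 18) + (4, 60). λ = (60 - 18)/(4 - 19) ≡ 42/64 mod 79. 64⁻¹ ≡ 21 (mod 79), so λ ≡ 13.
  x = λ² - 19 - 4 = 169 - 23 ≡ 67; y = λ·(19 - 67) - 18 ≡ 69. → (67, 69)

(67, 69)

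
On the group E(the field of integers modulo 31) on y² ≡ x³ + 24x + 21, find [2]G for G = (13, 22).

tangent at (13, 22): λ = (3·13² + 24)/(2·22) ≡ 4/13. 13⁻¹ ≡ 12 (mod 31), so λ ≡ 4·12 ≡ 17.
  x = λ² - 13 - 13 = 289 - 26 ≡ 15; y = λ·(13 - 15) - 22 ≡ 6. → (15, 6)

(15, 6)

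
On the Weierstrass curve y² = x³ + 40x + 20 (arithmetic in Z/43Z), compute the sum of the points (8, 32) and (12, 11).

(8, 32) + (12, 11). λ = (11 - 32)/(12 - 8) ≡ 22/4 mod 43. 4⁻¹ ≡ 11 (mod 43), so λ ≡ 27.
  x = λ² - 8 - 12 = 729 - 20 ≡ 21; y = λ·(8 - 21) - 32 ≡ 4. → (21, 4)

(21, 4)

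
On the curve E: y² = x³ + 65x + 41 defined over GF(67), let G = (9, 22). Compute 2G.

(31, 25)

tangent at (9, 22): λ = (3·9² + 65)/(2·22) ≡ 40/44. 44⁻¹ ≡ 32 (mod 67), so λ ≡ 40·32 ≡ 7.
  x = λ² - 9 - 9 = 49 - 18 ≡ 31; y = λ·(9 - 31) - 22 ≡ 25. → (31, 25)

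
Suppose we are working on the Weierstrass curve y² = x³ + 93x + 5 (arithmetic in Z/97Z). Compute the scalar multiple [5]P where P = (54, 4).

(84, 73)

Repeated addition: build up to 5P.
2P: tangent at (54, 4): λ = (3·54² + 93)/(2·4) ≡ 14/8. 8⁻¹ ≡ 85 (mod 97) since 8·85 = 680 ≡ 1, so λ ≡ 14·85 ≡ 26.
  x = λ² - 54 - 54 = 676 - 108 ≡ 83; y = λ·(54 - 83) - 4 ≡ 18. → (83, 18)
3P: (83, 18) + (54, 4). λ = (4 - 18)/(54 - 83) ≡ 83/68 mod 97. 68⁻¹ ≡ 10 (mod 97), so λ ≡ 54.
  x = λ² - 83 - 54 = 2916 - 137 ≡ 63; y = λ·(83 - 63) - 18 ≡ 92. → (63, 92)
4P: (63, 92) + (54, 4). λ = (4 - 92)/(54 - 63) ≡ 9/88 mod 97. 88⁻¹ ≡ 43 (mod 97), so λ ≡ 96.
  x = λ² - 63 - 54 = 9216 - 117 ≡ 78; y = λ·(63 - 78) - 92 ≡ 20. → (78, 20)
5P: (78, 20) + (54, 4). λ = (4 - 20)/(54 - 78) ≡ 81/73 mod 97. 73⁻¹ ≡ 4 (mod 97), so λ ≡ 33.
  x = λ² - 78 - 54 = 1089 - 132 ≡ 84; y = λ·(78 - 84) - 20 ≡ 73. → (84, 73)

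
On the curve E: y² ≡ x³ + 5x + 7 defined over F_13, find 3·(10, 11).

Write G = (10, 11).
Repeated addition: build up to 3G.
2G: tangent at (10, 11): λ = (3·10² + 5)/(2·11) ≡ 6/9. 9⁻¹ ≡ 3 (mod 13), so λ ≡ 6·3 ≡ 5.
  x = λ² - 10 - 10 = 25 - 20 ≡ 5; y = λ·(10 - 5) - 11 ≡ 1. → (5, 1)
3G: (5, 1) + (10, 11). λ = (11 - 1)/(10 - 5) ≡ 10/5 mod 13. 5⁻¹ ≡ 8 (mod 13), so λ ≡ 2.
  x = λ² - 5 - 10 = 4 - 15 ≡ 2; y = λ·(5 - 2) - 1 ≡ 5. → (2, 5)

(2, 5)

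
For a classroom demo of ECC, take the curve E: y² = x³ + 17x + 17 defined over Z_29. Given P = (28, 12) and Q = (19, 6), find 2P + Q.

(21, 23)

First 2P:
Repeated addition: build up to 2P.
2P: tangent at (28, 12): λ = (3·28² + 17)/(2·12) ≡ 20/24. 24⁻¹ ≡ 23 (mod 29), so λ ≡ 20·23 ≡ 25.
  x = λ² - 28 - 28 = 625 - 56 ≡ 18; y = λ·(28 - 18) - 12 ≡ 6. → (18, 6)
2P = (18, 6).
Finally 2P + Q:
(18, 6) + (19, 6). λ = (6 - 6)/(19 - 18) ≡ 0/1 mod 29. 1⁻¹ ≡ 1 (mod 29) since 1·1 = 1 ≡ 1, so λ ≡ 0.
  x = λ² - 18 - 19 = 0 - 37 ≡ 21; y = λ·(18 - 21) - 6 ≡ 23. → (21, 23)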